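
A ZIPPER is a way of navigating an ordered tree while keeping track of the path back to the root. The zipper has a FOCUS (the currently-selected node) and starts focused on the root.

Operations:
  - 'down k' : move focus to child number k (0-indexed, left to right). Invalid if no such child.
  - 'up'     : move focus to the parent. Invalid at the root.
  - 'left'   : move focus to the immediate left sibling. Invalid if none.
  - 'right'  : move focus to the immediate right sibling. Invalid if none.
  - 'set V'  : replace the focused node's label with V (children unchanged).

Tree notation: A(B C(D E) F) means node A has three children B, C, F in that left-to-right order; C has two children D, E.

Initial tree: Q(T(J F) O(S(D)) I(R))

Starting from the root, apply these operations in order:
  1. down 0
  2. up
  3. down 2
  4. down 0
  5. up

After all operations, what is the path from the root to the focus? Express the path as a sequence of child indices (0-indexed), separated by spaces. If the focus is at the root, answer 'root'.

Answer: 2

Derivation:
Step 1 (down 0): focus=T path=0 depth=1 children=['J', 'F'] left=[] right=['O', 'I'] parent=Q
Step 2 (up): focus=Q path=root depth=0 children=['T', 'O', 'I'] (at root)
Step 3 (down 2): focus=I path=2 depth=1 children=['R'] left=['T', 'O'] right=[] parent=Q
Step 4 (down 0): focus=R path=2/0 depth=2 children=[] left=[] right=[] parent=I
Step 5 (up): focus=I path=2 depth=1 children=['R'] left=['T', 'O'] right=[] parent=Q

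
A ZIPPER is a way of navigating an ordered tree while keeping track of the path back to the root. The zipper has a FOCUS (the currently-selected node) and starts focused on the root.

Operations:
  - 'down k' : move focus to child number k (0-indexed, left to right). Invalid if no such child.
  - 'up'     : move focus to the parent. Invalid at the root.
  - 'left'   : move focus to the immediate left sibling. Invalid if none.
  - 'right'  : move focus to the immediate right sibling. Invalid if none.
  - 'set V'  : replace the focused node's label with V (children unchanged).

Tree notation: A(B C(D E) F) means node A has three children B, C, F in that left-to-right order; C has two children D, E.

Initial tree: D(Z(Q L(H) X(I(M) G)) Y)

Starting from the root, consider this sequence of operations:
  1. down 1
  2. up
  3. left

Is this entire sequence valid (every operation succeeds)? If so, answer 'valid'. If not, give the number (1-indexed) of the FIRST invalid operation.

Step 1 (down 1): focus=Y path=1 depth=1 children=[] left=['Z'] right=[] parent=D
Step 2 (up): focus=D path=root depth=0 children=['Z', 'Y'] (at root)
Step 3 (left): INVALID

Answer: 3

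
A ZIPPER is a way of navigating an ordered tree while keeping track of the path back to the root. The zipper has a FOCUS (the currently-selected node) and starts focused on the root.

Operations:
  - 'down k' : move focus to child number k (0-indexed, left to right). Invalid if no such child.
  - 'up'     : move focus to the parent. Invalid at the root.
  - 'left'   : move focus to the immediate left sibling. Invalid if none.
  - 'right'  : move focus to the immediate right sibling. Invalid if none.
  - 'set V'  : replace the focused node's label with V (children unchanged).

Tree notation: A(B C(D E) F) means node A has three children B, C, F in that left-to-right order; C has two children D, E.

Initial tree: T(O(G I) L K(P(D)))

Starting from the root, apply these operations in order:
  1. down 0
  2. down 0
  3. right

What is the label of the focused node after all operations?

Answer: I

Derivation:
Step 1 (down 0): focus=O path=0 depth=1 children=['G', 'I'] left=[] right=['L', 'K'] parent=T
Step 2 (down 0): focus=G path=0/0 depth=2 children=[] left=[] right=['I'] parent=O
Step 3 (right): focus=I path=0/1 depth=2 children=[] left=['G'] right=[] parent=O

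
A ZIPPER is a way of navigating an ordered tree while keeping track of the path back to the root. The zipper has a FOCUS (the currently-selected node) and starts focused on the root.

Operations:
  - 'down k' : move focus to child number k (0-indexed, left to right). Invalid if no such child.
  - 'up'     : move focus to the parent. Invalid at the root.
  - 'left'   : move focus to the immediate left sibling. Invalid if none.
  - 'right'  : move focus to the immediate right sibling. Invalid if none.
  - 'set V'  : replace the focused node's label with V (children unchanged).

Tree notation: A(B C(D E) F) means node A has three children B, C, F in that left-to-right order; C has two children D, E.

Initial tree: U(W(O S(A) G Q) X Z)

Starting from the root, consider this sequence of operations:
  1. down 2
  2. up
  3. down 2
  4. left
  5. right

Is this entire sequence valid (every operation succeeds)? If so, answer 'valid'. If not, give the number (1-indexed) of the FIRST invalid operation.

Step 1 (down 2): focus=Z path=2 depth=1 children=[] left=['W', 'X'] right=[] parent=U
Step 2 (up): focus=U path=root depth=0 children=['W', 'X', 'Z'] (at root)
Step 3 (down 2): focus=Z path=2 depth=1 children=[] left=['W', 'X'] right=[] parent=U
Step 4 (left): focus=X path=1 depth=1 children=[] left=['W'] right=['Z'] parent=U
Step 5 (right): focus=Z path=2 depth=1 children=[] left=['W', 'X'] right=[] parent=U

Answer: valid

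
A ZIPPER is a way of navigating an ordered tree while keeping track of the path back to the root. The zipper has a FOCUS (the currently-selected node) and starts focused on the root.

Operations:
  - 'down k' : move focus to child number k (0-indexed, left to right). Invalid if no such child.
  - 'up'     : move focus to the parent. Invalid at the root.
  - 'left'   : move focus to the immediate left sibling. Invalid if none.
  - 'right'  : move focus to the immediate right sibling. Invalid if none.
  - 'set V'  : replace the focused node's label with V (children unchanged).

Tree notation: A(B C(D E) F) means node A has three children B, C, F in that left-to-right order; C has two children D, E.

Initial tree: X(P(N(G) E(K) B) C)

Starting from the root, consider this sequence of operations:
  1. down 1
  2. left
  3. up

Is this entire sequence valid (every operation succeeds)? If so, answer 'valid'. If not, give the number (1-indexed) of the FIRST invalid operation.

Answer: valid

Derivation:
Step 1 (down 1): focus=C path=1 depth=1 children=[] left=['P'] right=[] parent=X
Step 2 (left): focus=P path=0 depth=1 children=['N', 'E', 'B'] left=[] right=['C'] parent=X
Step 3 (up): focus=X path=root depth=0 children=['P', 'C'] (at root)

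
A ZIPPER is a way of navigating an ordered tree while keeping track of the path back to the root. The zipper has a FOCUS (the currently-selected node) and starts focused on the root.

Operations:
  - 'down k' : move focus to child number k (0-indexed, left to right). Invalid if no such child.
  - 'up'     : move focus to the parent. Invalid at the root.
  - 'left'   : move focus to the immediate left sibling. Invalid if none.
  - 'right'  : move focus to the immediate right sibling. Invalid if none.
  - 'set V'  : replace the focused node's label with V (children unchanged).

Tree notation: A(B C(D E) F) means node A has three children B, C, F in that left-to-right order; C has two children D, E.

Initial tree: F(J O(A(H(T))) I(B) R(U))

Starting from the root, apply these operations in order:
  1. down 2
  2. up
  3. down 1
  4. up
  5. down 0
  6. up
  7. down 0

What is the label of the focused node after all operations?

Step 1 (down 2): focus=I path=2 depth=1 children=['B'] left=['J', 'O'] right=['R'] parent=F
Step 2 (up): focus=F path=root depth=0 children=['J', 'O', 'I', 'R'] (at root)
Step 3 (down 1): focus=O path=1 depth=1 children=['A'] left=['J'] right=['I', 'R'] parent=F
Step 4 (up): focus=F path=root depth=0 children=['J', 'O', 'I', 'R'] (at root)
Step 5 (down 0): focus=J path=0 depth=1 children=[] left=[] right=['O', 'I', 'R'] parent=F
Step 6 (up): focus=F path=root depth=0 children=['J', 'O', 'I', 'R'] (at root)
Step 7 (down 0): focus=J path=0 depth=1 children=[] left=[] right=['O', 'I', 'R'] parent=F

Answer: J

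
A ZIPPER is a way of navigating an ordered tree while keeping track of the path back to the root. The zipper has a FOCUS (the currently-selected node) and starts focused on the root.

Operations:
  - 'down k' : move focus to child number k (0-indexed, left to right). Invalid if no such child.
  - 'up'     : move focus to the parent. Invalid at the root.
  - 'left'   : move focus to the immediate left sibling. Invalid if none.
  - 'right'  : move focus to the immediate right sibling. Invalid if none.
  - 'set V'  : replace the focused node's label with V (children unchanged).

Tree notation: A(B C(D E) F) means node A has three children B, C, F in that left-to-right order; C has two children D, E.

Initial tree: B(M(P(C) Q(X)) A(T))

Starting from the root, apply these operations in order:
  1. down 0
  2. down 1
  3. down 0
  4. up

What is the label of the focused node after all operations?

Step 1 (down 0): focus=M path=0 depth=1 children=['P', 'Q'] left=[] right=['A'] parent=B
Step 2 (down 1): focus=Q path=0/1 depth=2 children=['X'] left=['P'] right=[] parent=M
Step 3 (down 0): focus=X path=0/1/0 depth=3 children=[] left=[] right=[] parent=Q
Step 4 (up): focus=Q path=0/1 depth=2 children=['X'] left=['P'] right=[] parent=M

Answer: Q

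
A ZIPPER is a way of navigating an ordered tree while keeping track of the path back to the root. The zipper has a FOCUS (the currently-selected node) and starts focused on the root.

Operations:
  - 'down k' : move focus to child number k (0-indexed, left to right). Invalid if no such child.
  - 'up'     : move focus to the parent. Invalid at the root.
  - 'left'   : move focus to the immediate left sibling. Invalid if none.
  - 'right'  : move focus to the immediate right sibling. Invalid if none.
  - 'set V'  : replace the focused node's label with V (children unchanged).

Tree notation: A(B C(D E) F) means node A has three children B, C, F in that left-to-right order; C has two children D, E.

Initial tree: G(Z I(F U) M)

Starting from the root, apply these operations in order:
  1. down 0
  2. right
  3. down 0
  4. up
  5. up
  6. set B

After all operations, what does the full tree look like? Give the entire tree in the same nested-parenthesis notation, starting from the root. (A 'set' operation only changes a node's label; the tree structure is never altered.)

Answer: B(Z I(F U) M)

Derivation:
Step 1 (down 0): focus=Z path=0 depth=1 children=[] left=[] right=['I', 'M'] parent=G
Step 2 (right): focus=I path=1 depth=1 children=['F', 'U'] left=['Z'] right=['M'] parent=G
Step 3 (down 0): focus=F path=1/0 depth=2 children=[] left=[] right=['U'] parent=I
Step 4 (up): focus=I path=1 depth=1 children=['F', 'U'] left=['Z'] right=['M'] parent=G
Step 5 (up): focus=G path=root depth=0 children=['Z', 'I', 'M'] (at root)
Step 6 (set B): focus=B path=root depth=0 children=['Z', 'I', 'M'] (at root)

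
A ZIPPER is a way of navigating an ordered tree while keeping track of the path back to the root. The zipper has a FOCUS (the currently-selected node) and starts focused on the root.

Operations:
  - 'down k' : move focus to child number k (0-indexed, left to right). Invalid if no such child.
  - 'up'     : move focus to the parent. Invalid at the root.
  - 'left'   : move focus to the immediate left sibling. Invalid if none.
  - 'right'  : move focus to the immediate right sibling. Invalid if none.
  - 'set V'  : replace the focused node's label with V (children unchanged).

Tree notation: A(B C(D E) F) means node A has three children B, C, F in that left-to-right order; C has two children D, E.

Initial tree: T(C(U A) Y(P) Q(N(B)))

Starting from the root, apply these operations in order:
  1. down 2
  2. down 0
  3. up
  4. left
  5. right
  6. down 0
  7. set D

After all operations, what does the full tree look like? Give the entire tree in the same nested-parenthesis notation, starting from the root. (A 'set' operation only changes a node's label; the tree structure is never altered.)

Step 1 (down 2): focus=Q path=2 depth=1 children=['N'] left=['C', 'Y'] right=[] parent=T
Step 2 (down 0): focus=N path=2/0 depth=2 children=['B'] left=[] right=[] parent=Q
Step 3 (up): focus=Q path=2 depth=1 children=['N'] left=['C', 'Y'] right=[] parent=T
Step 4 (left): focus=Y path=1 depth=1 children=['P'] left=['C'] right=['Q'] parent=T
Step 5 (right): focus=Q path=2 depth=1 children=['N'] left=['C', 'Y'] right=[] parent=T
Step 6 (down 0): focus=N path=2/0 depth=2 children=['B'] left=[] right=[] parent=Q
Step 7 (set D): focus=D path=2/0 depth=2 children=['B'] left=[] right=[] parent=Q

Answer: T(C(U A) Y(P) Q(D(B)))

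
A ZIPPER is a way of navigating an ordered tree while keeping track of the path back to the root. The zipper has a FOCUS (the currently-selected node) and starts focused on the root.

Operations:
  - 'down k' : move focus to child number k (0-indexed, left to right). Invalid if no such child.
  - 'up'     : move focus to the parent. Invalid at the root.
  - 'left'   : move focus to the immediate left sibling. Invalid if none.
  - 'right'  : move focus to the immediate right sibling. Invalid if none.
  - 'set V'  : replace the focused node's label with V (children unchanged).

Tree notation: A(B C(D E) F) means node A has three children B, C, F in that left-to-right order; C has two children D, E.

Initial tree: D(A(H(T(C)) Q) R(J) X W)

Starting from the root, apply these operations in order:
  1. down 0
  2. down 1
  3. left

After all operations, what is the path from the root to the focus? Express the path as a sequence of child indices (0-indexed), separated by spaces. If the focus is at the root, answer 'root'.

Step 1 (down 0): focus=A path=0 depth=1 children=['H', 'Q'] left=[] right=['R', 'X', 'W'] parent=D
Step 2 (down 1): focus=Q path=0/1 depth=2 children=[] left=['H'] right=[] parent=A
Step 3 (left): focus=H path=0/0 depth=2 children=['T'] left=[] right=['Q'] parent=A

Answer: 0 0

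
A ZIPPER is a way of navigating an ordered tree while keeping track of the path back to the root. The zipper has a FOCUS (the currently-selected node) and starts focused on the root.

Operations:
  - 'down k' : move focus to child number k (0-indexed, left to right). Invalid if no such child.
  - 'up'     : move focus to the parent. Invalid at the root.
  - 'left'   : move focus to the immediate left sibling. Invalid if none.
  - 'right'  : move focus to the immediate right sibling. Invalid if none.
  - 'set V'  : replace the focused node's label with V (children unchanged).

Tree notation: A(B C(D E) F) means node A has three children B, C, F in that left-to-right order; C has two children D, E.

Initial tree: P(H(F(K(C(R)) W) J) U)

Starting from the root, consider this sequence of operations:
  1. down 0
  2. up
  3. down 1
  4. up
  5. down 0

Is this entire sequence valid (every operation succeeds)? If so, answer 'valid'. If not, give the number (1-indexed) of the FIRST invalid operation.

Step 1 (down 0): focus=H path=0 depth=1 children=['F', 'J'] left=[] right=['U'] parent=P
Step 2 (up): focus=P path=root depth=0 children=['H', 'U'] (at root)
Step 3 (down 1): focus=U path=1 depth=1 children=[] left=['H'] right=[] parent=P
Step 4 (up): focus=P path=root depth=0 children=['H', 'U'] (at root)
Step 5 (down 0): focus=H path=0 depth=1 children=['F', 'J'] left=[] right=['U'] parent=P

Answer: valid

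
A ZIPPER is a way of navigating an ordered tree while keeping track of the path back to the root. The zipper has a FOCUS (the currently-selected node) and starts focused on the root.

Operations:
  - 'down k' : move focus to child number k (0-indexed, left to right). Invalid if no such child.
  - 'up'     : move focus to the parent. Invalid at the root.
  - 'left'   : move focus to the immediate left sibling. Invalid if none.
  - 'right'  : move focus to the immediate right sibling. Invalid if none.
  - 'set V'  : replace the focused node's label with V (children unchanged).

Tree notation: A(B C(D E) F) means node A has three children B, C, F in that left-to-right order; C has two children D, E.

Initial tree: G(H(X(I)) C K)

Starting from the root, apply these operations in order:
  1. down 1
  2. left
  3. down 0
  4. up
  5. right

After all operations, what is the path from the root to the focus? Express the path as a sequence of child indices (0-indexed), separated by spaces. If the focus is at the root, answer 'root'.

Answer: 1

Derivation:
Step 1 (down 1): focus=C path=1 depth=1 children=[] left=['H'] right=['K'] parent=G
Step 2 (left): focus=H path=0 depth=1 children=['X'] left=[] right=['C', 'K'] parent=G
Step 3 (down 0): focus=X path=0/0 depth=2 children=['I'] left=[] right=[] parent=H
Step 4 (up): focus=H path=0 depth=1 children=['X'] left=[] right=['C', 'K'] parent=G
Step 5 (right): focus=C path=1 depth=1 children=[] left=['H'] right=['K'] parent=G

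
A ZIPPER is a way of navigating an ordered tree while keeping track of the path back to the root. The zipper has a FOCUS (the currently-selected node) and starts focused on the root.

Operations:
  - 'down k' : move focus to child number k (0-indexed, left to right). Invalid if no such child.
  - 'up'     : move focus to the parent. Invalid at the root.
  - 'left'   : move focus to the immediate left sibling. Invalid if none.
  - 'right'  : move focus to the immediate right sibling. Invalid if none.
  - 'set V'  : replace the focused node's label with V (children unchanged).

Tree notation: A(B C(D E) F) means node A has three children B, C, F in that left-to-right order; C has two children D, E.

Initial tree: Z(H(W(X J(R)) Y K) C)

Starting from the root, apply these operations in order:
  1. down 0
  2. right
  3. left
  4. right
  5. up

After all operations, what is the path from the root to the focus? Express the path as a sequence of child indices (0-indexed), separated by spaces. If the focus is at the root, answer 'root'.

Step 1 (down 0): focus=H path=0 depth=1 children=['W', 'Y', 'K'] left=[] right=['C'] parent=Z
Step 2 (right): focus=C path=1 depth=1 children=[] left=['H'] right=[] parent=Z
Step 3 (left): focus=H path=0 depth=1 children=['W', 'Y', 'K'] left=[] right=['C'] parent=Z
Step 4 (right): focus=C path=1 depth=1 children=[] left=['H'] right=[] parent=Z
Step 5 (up): focus=Z path=root depth=0 children=['H', 'C'] (at root)

Answer: root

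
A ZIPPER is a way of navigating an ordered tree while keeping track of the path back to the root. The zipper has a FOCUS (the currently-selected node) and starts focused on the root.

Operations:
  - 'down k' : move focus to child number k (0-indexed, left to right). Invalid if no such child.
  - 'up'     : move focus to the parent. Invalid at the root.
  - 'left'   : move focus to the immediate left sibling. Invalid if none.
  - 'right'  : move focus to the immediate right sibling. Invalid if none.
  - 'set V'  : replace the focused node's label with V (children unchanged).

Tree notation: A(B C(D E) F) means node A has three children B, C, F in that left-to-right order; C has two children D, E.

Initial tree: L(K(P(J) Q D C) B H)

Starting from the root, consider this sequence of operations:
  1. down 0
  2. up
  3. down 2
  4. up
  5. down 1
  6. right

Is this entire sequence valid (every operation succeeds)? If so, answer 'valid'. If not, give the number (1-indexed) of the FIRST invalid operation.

Answer: valid

Derivation:
Step 1 (down 0): focus=K path=0 depth=1 children=['P', 'Q', 'D', 'C'] left=[] right=['B', 'H'] parent=L
Step 2 (up): focus=L path=root depth=0 children=['K', 'B', 'H'] (at root)
Step 3 (down 2): focus=H path=2 depth=1 children=[] left=['K', 'B'] right=[] parent=L
Step 4 (up): focus=L path=root depth=0 children=['K', 'B', 'H'] (at root)
Step 5 (down 1): focus=B path=1 depth=1 children=[] left=['K'] right=['H'] parent=L
Step 6 (right): focus=H path=2 depth=1 children=[] left=['K', 'B'] right=[] parent=L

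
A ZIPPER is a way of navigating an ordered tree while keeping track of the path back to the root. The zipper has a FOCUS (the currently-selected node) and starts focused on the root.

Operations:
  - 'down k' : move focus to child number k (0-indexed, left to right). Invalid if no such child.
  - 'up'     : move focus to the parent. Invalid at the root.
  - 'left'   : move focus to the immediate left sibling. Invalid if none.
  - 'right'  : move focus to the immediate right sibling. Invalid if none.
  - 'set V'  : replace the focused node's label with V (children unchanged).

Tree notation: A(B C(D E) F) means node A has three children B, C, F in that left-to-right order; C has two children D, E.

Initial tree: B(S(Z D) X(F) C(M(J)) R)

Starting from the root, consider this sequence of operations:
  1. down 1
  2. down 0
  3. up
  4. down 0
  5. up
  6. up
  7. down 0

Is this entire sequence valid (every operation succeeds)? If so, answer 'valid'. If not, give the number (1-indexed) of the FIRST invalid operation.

Answer: valid

Derivation:
Step 1 (down 1): focus=X path=1 depth=1 children=['F'] left=['S'] right=['C', 'R'] parent=B
Step 2 (down 0): focus=F path=1/0 depth=2 children=[] left=[] right=[] parent=X
Step 3 (up): focus=X path=1 depth=1 children=['F'] left=['S'] right=['C', 'R'] parent=B
Step 4 (down 0): focus=F path=1/0 depth=2 children=[] left=[] right=[] parent=X
Step 5 (up): focus=X path=1 depth=1 children=['F'] left=['S'] right=['C', 'R'] parent=B
Step 6 (up): focus=B path=root depth=0 children=['S', 'X', 'C', 'R'] (at root)
Step 7 (down 0): focus=S path=0 depth=1 children=['Z', 'D'] left=[] right=['X', 'C', 'R'] parent=B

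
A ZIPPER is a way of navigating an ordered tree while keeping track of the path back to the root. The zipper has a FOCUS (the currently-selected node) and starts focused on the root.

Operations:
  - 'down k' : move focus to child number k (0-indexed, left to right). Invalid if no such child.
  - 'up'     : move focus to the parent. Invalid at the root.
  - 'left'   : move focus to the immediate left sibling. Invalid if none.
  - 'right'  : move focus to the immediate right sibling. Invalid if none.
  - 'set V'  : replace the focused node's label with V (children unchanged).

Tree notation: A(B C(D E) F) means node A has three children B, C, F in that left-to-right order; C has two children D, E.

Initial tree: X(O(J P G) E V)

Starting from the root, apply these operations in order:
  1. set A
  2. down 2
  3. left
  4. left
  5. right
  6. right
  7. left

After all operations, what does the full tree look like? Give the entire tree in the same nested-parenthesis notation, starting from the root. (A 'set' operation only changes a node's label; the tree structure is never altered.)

Answer: A(O(J P G) E V)

Derivation:
Step 1 (set A): focus=A path=root depth=0 children=['O', 'E', 'V'] (at root)
Step 2 (down 2): focus=V path=2 depth=1 children=[] left=['O', 'E'] right=[] parent=A
Step 3 (left): focus=E path=1 depth=1 children=[] left=['O'] right=['V'] parent=A
Step 4 (left): focus=O path=0 depth=1 children=['J', 'P', 'G'] left=[] right=['E', 'V'] parent=A
Step 5 (right): focus=E path=1 depth=1 children=[] left=['O'] right=['V'] parent=A
Step 6 (right): focus=V path=2 depth=1 children=[] left=['O', 'E'] right=[] parent=A
Step 7 (left): focus=E path=1 depth=1 children=[] left=['O'] right=['V'] parent=A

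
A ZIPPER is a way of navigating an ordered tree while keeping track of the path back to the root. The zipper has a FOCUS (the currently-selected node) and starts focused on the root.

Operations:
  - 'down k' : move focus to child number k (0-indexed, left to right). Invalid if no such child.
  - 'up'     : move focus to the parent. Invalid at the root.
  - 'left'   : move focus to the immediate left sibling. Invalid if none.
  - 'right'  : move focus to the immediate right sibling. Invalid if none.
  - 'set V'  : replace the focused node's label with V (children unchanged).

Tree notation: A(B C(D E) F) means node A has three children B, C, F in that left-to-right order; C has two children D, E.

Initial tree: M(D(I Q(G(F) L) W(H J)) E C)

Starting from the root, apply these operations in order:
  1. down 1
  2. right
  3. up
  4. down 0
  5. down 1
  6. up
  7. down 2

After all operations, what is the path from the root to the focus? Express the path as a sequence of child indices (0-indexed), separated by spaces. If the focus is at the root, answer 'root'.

Answer: 0 2

Derivation:
Step 1 (down 1): focus=E path=1 depth=1 children=[] left=['D'] right=['C'] parent=M
Step 2 (right): focus=C path=2 depth=1 children=[] left=['D', 'E'] right=[] parent=M
Step 3 (up): focus=M path=root depth=0 children=['D', 'E', 'C'] (at root)
Step 4 (down 0): focus=D path=0 depth=1 children=['I', 'Q', 'W'] left=[] right=['E', 'C'] parent=M
Step 5 (down 1): focus=Q path=0/1 depth=2 children=['G', 'L'] left=['I'] right=['W'] parent=D
Step 6 (up): focus=D path=0 depth=1 children=['I', 'Q', 'W'] left=[] right=['E', 'C'] parent=M
Step 7 (down 2): focus=W path=0/2 depth=2 children=['H', 'J'] left=['I', 'Q'] right=[] parent=D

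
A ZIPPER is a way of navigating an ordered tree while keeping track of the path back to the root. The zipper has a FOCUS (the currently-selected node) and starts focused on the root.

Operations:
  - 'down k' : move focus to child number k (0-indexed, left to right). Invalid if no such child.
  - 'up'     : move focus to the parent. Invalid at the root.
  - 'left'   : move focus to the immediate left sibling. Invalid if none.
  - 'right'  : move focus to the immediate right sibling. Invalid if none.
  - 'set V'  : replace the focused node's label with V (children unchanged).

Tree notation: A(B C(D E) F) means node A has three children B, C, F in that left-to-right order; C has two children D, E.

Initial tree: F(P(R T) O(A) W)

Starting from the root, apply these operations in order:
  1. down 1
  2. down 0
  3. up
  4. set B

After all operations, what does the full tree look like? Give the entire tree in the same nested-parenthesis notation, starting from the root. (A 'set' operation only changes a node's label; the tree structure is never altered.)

Answer: F(P(R T) B(A) W)

Derivation:
Step 1 (down 1): focus=O path=1 depth=1 children=['A'] left=['P'] right=['W'] parent=F
Step 2 (down 0): focus=A path=1/0 depth=2 children=[] left=[] right=[] parent=O
Step 3 (up): focus=O path=1 depth=1 children=['A'] left=['P'] right=['W'] parent=F
Step 4 (set B): focus=B path=1 depth=1 children=['A'] left=['P'] right=['W'] parent=F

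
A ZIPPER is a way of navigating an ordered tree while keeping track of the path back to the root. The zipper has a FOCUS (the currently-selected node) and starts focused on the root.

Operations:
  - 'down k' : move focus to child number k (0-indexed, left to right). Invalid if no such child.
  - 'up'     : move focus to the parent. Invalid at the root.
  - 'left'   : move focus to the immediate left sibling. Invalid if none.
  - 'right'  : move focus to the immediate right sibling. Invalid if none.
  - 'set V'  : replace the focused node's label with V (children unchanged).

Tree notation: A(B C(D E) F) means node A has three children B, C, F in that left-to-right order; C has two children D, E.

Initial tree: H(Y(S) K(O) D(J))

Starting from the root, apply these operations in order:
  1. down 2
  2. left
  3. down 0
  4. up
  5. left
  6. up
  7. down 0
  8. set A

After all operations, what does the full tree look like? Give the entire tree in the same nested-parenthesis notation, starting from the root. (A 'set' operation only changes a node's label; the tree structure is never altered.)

Answer: H(A(S) K(O) D(J))

Derivation:
Step 1 (down 2): focus=D path=2 depth=1 children=['J'] left=['Y', 'K'] right=[] parent=H
Step 2 (left): focus=K path=1 depth=1 children=['O'] left=['Y'] right=['D'] parent=H
Step 3 (down 0): focus=O path=1/0 depth=2 children=[] left=[] right=[] parent=K
Step 4 (up): focus=K path=1 depth=1 children=['O'] left=['Y'] right=['D'] parent=H
Step 5 (left): focus=Y path=0 depth=1 children=['S'] left=[] right=['K', 'D'] parent=H
Step 6 (up): focus=H path=root depth=0 children=['Y', 'K', 'D'] (at root)
Step 7 (down 0): focus=Y path=0 depth=1 children=['S'] left=[] right=['K', 'D'] parent=H
Step 8 (set A): focus=A path=0 depth=1 children=['S'] left=[] right=['K', 'D'] parent=H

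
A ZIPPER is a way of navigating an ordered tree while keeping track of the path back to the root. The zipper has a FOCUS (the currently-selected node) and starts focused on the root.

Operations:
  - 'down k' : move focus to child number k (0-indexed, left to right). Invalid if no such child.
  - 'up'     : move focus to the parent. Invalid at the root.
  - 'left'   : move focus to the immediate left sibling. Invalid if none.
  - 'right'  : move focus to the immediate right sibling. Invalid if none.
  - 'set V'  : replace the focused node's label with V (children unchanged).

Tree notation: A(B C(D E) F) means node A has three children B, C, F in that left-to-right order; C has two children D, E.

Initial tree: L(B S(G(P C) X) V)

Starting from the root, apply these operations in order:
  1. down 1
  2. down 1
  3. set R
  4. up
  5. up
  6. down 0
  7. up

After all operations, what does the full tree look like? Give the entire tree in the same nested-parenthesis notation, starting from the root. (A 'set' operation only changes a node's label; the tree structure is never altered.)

Answer: L(B S(G(P C) R) V)

Derivation:
Step 1 (down 1): focus=S path=1 depth=1 children=['G', 'X'] left=['B'] right=['V'] parent=L
Step 2 (down 1): focus=X path=1/1 depth=2 children=[] left=['G'] right=[] parent=S
Step 3 (set R): focus=R path=1/1 depth=2 children=[] left=['G'] right=[] parent=S
Step 4 (up): focus=S path=1 depth=1 children=['G', 'R'] left=['B'] right=['V'] parent=L
Step 5 (up): focus=L path=root depth=0 children=['B', 'S', 'V'] (at root)
Step 6 (down 0): focus=B path=0 depth=1 children=[] left=[] right=['S', 'V'] parent=L
Step 7 (up): focus=L path=root depth=0 children=['B', 'S', 'V'] (at root)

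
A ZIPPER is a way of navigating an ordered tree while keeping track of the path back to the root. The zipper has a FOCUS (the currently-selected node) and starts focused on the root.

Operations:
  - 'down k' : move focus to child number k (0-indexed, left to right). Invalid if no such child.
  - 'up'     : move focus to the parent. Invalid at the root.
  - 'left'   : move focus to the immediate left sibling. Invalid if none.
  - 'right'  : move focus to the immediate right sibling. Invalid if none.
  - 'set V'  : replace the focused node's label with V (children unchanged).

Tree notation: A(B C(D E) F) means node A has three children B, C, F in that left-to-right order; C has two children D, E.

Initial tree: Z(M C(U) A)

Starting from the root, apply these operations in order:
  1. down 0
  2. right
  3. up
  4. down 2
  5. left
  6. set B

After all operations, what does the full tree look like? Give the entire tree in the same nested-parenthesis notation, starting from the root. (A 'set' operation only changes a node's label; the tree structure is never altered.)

Answer: Z(M B(U) A)

Derivation:
Step 1 (down 0): focus=M path=0 depth=1 children=[] left=[] right=['C', 'A'] parent=Z
Step 2 (right): focus=C path=1 depth=1 children=['U'] left=['M'] right=['A'] parent=Z
Step 3 (up): focus=Z path=root depth=0 children=['M', 'C', 'A'] (at root)
Step 4 (down 2): focus=A path=2 depth=1 children=[] left=['M', 'C'] right=[] parent=Z
Step 5 (left): focus=C path=1 depth=1 children=['U'] left=['M'] right=['A'] parent=Z
Step 6 (set B): focus=B path=1 depth=1 children=['U'] left=['M'] right=['A'] parent=Z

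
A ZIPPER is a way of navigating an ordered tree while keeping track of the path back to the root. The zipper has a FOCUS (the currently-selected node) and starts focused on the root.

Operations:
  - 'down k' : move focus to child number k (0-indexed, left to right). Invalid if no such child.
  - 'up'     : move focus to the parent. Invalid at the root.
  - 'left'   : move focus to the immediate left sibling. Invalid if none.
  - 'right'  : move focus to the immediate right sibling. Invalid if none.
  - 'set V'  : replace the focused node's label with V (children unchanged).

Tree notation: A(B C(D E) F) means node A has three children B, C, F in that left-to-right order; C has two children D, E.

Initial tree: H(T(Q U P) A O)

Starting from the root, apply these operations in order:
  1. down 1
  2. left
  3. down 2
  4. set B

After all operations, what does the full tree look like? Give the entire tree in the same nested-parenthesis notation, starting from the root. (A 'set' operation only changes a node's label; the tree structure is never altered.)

Answer: H(T(Q U B) A O)

Derivation:
Step 1 (down 1): focus=A path=1 depth=1 children=[] left=['T'] right=['O'] parent=H
Step 2 (left): focus=T path=0 depth=1 children=['Q', 'U', 'P'] left=[] right=['A', 'O'] parent=H
Step 3 (down 2): focus=P path=0/2 depth=2 children=[] left=['Q', 'U'] right=[] parent=T
Step 4 (set B): focus=B path=0/2 depth=2 children=[] left=['Q', 'U'] right=[] parent=T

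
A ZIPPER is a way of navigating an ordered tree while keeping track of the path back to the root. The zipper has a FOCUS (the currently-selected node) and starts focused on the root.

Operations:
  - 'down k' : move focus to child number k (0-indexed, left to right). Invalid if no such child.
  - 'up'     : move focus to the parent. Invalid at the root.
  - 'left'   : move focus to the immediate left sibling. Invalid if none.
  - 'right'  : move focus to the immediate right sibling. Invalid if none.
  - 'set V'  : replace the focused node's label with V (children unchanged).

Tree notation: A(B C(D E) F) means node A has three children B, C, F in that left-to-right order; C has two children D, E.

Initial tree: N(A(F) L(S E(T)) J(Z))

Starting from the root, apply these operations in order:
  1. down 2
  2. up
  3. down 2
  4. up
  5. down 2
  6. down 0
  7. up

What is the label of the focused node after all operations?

Answer: J

Derivation:
Step 1 (down 2): focus=J path=2 depth=1 children=['Z'] left=['A', 'L'] right=[] parent=N
Step 2 (up): focus=N path=root depth=0 children=['A', 'L', 'J'] (at root)
Step 3 (down 2): focus=J path=2 depth=1 children=['Z'] left=['A', 'L'] right=[] parent=N
Step 4 (up): focus=N path=root depth=0 children=['A', 'L', 'J'] (at root)
Step 5 (down 2): focus=J path=2 depth=1 children=['Z'] left=['A', 'L'] right=[] parent=N
Step 6 (down 0): focus=Z path=2/0 depth=2 children=[] left=[] right=[] parent=J
Step 7 (up): focus=J path=2 depth=1 children=['Z'] left=['A', 'L'] right=[] parent=N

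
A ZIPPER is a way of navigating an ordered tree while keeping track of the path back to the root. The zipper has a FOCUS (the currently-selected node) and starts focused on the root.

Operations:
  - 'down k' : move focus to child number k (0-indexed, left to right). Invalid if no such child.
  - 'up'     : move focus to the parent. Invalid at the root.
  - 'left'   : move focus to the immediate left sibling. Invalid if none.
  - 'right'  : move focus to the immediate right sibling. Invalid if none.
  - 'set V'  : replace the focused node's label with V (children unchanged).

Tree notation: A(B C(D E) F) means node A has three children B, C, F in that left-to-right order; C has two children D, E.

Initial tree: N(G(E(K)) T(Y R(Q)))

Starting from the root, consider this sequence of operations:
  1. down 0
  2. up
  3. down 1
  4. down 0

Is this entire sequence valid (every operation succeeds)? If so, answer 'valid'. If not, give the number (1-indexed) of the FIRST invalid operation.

Answer: valid

Derivation:
Step 1 (down 0): focus=G path=0 depth=1 children=['E'] left=[] right=['T'] parent=N
Step 2 (up): focus=N path=root depth=0 children=['G', 'T'] (at root)
Step 3 (down 1): focus=T path=1 depth=1 children=['Y', 'R'] left=['G'] right=[] parent=N
Step 4 (down 0): focus=Y path=1/0 depth=2 children=[] left=[] right=['R'] parent=T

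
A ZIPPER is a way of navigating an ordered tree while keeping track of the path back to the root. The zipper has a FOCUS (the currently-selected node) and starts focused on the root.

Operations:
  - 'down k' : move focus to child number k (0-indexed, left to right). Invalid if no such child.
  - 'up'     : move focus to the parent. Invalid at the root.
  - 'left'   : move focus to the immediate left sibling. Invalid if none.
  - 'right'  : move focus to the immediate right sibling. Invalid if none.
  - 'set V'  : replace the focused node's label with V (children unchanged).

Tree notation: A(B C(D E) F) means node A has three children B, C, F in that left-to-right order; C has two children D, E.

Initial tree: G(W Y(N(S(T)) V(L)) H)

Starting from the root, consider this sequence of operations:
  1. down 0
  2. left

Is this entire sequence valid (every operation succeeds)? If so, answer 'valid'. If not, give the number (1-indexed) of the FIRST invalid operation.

Answer: 2

Derivation:
Step 1 (down 0): focus=W path=0 depth=1 children=[] left=[] right=['Y', 'H'] parent=G
Step 2 (left): INVALID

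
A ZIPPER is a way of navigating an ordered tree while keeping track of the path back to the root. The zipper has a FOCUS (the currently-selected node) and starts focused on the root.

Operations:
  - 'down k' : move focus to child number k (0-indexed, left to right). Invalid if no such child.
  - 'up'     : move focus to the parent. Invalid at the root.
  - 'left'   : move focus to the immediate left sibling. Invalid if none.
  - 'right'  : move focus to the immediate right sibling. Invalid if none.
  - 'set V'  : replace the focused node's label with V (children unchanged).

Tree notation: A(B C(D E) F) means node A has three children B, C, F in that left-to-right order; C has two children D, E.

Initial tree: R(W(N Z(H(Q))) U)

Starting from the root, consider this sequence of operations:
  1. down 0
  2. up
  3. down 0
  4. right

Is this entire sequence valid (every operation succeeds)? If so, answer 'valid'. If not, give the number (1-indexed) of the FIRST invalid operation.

Answer: valid

Derivation:
Step 1 (down 0): focus=W path=0 depth=1 children=['N', 'Z'] left=[] right=['U'] parent=R
Step 2 (up): focus=R path=root depth=0 children=['W', 'U'] (at root)
Step 3 (down 0): focus=W path=0 depth=1 children=['N', 'Z'] left=[] right=['U'] parent=R
Step 4 (right): focus=U path=1 depth=1 children=[] left=['W'] right=[] parent=R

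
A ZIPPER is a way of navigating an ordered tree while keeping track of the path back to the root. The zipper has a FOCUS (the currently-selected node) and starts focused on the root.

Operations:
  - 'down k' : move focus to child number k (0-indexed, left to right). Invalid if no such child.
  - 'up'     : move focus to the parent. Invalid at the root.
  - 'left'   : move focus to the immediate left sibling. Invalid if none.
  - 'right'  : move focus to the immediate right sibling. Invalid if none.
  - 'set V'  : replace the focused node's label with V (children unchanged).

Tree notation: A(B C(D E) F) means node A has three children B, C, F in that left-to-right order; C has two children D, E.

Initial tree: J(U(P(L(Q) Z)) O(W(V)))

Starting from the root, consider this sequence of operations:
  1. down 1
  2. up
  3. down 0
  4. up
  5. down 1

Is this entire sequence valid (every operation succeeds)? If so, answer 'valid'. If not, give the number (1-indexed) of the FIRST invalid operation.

Step 1 (down 1): focus=O path=1 depth=1 children=['W'] left=['U'] right=[] parent=J
Step 2 (up): focus=J path=root depth=0 children=['U', 'O'] (at root)
Step 3 (down 0): focus=U path=0 depth=1 children=['P'] left=[] right=['O'] parent=J
Step 4 (up): focus=J path=root depth=0 children=['U', 'O'] (at root)
Step 5 (down 1): focus=O path=1 depth=1 children=['W'] left=['U'] right=[] parent=J

Answer: valid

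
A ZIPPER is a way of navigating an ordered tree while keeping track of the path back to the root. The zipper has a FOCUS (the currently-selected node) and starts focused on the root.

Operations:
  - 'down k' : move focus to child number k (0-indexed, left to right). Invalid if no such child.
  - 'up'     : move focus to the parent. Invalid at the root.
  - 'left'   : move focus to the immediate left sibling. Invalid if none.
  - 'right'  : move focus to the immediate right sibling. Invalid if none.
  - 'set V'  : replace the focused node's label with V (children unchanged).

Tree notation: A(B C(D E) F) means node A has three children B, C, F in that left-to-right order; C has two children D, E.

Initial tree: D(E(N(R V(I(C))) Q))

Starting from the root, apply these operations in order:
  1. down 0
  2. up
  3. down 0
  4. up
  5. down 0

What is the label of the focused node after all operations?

Step 1 (down 0): focus=E path=0 depth=1 children=['N', 'Q'] left=[] right=[] parent=D
Step 2 (up): focus=D path=root depth=0 children=['E'] (at root)
Step 3 (down 0): focus=E path=0 depth=1 children=['N', 'Q'] left=[] right=[] parent=D
Step 4 (up): focus=D path=root depth=0 children=['E'] (at root)
Step 5 (down 0): focus=E path=0 depth=1 children=['N', 'Q'] left=[] right=[] parent=D

Answer: E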